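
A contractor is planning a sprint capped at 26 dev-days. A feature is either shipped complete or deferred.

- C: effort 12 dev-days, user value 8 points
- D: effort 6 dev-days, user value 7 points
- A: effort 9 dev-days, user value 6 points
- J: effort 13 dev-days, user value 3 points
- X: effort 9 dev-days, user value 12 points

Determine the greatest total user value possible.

This is a 0-1 knapsack instance.
Allowing fractional choices, the relaxed optimum would be about 26.3, but features are indivisible.
D + X: effort 6 + 9 = 15 ≤ 26, user value 7 + 12 = 19.
D + A + X: effort 6 + 9 + 9 = 24 ≤ 26, user value 7 + 6 + 12 = 25.
C + X: effort 12 + 9 = 21 ≤ 26, user value 8 + 12 = 20.
Best is D, A, and X with total user value 25.

25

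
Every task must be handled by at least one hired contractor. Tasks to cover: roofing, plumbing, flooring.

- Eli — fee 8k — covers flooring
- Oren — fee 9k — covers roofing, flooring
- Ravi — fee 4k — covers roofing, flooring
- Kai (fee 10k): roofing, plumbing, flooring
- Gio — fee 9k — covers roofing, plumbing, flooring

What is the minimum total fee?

Gio alone covers roofing, plumbing, flooring — every task.
Total fee: 9.

9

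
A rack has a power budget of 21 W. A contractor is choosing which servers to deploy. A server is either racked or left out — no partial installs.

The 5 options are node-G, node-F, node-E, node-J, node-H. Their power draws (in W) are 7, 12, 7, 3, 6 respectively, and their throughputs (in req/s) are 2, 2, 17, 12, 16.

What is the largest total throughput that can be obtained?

45

node-G + node-E + node-H: power draw 7 + 7 + 6 = 20 ≤ 21, throughput 2 + 17 + 16 = 35.
node-E + node-J + node-H: power draw 7 + 3 + 6 = 16 ≤ 21, throughput 17 + 12 + 16 = 45.
node-E + node-H: power draw 7 + 6 = 13 ≤ 21, throughput 17 + 16 = 33.
Best is node-E, node-J, and node-H with total throughput 45.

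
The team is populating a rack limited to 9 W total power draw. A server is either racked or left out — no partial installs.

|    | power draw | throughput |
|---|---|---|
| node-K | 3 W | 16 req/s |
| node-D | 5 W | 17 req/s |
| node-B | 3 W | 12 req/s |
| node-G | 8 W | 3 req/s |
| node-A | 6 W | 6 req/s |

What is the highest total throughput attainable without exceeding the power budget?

Allowing fractional choices, the relaxed optimum would be about 38.2, but servers are indivisible.
node-K + node-B: power draw 3 + 3 = 6 ≤ 9, throughput 16 + 12 = 28.
node-K + node-D: power draw 3 + 5 = 8 ≤ 9, throughput 16 + 17 = 33.
node-D + node-B: power draw 5 + 3 = 8 ≤ 9, throughput 17 + 12 = 29.
Best is node-K and node-D with total throughput 33.

33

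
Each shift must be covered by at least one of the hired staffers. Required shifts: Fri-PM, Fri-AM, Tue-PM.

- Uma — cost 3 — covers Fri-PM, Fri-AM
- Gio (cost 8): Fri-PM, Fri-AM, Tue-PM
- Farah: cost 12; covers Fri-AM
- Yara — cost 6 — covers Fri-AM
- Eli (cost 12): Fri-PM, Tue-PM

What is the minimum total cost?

This is a weighted set-cover instance.
Gio alone covers Fri-PM, Fri-AM, Tue-PM — every shift.
Total cost: 8.

8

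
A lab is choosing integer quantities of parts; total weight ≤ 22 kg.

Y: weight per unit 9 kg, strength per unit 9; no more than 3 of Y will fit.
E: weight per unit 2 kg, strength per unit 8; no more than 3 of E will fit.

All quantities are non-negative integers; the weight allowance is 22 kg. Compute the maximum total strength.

34

Take 2×Y and 2×E: weight 22 ≤ 22, strength 2·9 + 2·8 = 34.
No other integer combination yields more.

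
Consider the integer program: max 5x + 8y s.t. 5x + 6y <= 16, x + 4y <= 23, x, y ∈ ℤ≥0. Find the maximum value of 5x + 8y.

18

The continuous relaxation peaks at (0, 2.67) with value 21.33; rounding to a feasible lattice point costs some objective.
(x,y)=(2,1) is feasible, giving 18.
(x,y)=(0,2) is feasible, giving 16.
(x,y)=(3,0) is feasible, giving 15.
The best lattice point is (2,1), giving 18.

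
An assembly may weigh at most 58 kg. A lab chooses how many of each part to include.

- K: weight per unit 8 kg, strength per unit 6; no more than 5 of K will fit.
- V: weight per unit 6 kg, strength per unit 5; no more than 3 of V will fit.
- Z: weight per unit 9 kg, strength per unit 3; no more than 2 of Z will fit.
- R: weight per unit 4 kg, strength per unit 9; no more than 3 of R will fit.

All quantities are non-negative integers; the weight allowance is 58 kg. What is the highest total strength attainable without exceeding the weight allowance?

This is a bounded integer knapsack.
4×K, 2×V, and 3×R: weight 56 ≤ 58, strength 4·6 + 2·5 + 3·9 = 61.
5×K, 1×V, and 3×R: weight 58 ≤ 58, strength 5·6 + 1·5 + 3·9 = 62.
Best is 62.

62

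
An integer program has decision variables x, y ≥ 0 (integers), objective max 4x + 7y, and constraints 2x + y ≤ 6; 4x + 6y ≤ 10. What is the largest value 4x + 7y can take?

11

Relaxing integrality, the LP optimum is 11.67 at (x,y) = (0, 1.67), which is not an integer point.
(x,y)=(1,1): 2·1+1·1=3≤6, 4·1+6·1=10≤10, objective 11.
(x,y)=(2,0): 2·2+1·0=4≤6, 4·2+6·0=8≤10, objective 8.
(x,y)=(0,1): 2·0+1·1=1≤6, 4·0+6·1=6≤10, objective 7.
The best lattice point is (1,1), giving 11.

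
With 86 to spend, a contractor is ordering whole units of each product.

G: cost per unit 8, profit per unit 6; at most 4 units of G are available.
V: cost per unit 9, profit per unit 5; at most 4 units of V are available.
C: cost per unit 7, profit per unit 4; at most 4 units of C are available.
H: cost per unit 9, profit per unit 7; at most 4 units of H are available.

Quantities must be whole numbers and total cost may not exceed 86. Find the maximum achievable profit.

62

4×G, 2×V, and 4×H: cost 86 ≤ 86, profit 4·6 + 2·5 + 4·7 = 62.
4×G, 1×V, 1×C, and 4×H: cost 84 ≤ 86, profit 4·6 + 1·5 + 1·4 + 4·7 = 61.
Best is 62.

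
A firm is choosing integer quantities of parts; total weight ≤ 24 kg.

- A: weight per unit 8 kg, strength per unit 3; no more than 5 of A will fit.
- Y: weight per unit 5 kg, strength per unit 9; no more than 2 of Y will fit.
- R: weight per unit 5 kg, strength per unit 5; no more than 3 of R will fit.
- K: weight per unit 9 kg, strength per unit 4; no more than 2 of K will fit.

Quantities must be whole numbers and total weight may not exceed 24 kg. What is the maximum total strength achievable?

2×Y and 2×R: weight 20 ≤ 24, strength 2·9 + 2·5 = 28.
2×Y, 1×R, and 1×K: weight 24 ≤ 24, strength 2·9 + 1·5 + 1·4 = 27.
Best is 28.

28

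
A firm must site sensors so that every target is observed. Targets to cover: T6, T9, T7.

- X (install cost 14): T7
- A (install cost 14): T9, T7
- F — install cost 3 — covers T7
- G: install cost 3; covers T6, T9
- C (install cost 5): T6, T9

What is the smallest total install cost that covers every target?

6

Choose F and G: together they cover T6, T9, T7 — every target.
Total install cost: 3 + 3 = 6.
No cover costs less than 6.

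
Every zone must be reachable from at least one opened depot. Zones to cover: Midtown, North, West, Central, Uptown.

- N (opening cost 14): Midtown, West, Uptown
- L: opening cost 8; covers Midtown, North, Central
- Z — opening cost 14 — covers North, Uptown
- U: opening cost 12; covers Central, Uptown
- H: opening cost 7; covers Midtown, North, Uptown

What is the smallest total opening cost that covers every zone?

The greedy cost-per-new-zone heuristic would pick H, L, and N for 29, but a cheaper cover exists.
Choose N and L: together they cover Midtown, North, West, Central, Uptown — every zone.
Total opening cost: 14 + 8 = 22.
No cover costs less than 22.

22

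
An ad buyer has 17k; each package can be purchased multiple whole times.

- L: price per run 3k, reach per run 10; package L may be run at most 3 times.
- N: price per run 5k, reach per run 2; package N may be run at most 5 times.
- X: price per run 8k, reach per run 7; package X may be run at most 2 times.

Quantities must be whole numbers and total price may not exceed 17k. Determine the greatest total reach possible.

37

This is a bounded integer knapsack.
L has the best ratio (10/3); taking only L gives at most 3×10 = 30 (stopped by the supply cap of 3).
Mixing does better — 3×L and 1×X: price 17 ≤ 17, reach 3·10 + 1·7 = 37.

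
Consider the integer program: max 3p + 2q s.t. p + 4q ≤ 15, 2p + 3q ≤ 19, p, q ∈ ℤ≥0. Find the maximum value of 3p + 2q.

27

(p,q)=(9,0) is feasible, giving 27.
(p,q)=(8,1) is feasible, giving 26.
(p,q)=(8,0) is feasible, giving 24.
The best lattice point is (9,0), giving 27.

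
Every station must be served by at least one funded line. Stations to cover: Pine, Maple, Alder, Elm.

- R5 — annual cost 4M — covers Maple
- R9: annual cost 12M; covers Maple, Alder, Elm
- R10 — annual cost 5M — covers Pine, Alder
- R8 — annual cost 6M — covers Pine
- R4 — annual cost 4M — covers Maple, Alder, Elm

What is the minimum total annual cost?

9

Choose R10 and R4: together they cover Pine, Maple, Alder, Elm — every station.
Total annual cost: 5 + 4 = 9.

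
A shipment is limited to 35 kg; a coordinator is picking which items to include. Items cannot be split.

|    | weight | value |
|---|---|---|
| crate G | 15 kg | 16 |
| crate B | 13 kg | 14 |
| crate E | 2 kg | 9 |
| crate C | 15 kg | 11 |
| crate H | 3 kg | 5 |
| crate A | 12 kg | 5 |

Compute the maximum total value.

44

Allowing fractional choices, the relaxed optimum would be about 45.5, but items are indivisible.
crate G + crate E + crate C + crate H: weight 15 + 2 + 15 + 3 = 35 ≤ 35, value 16 + 9 + 11 + 5 = 41.
crate G + crate B + crate E: weight 15 + 13 + 2 = 30 ≤ 35, value 16 + 14 + 9 = 39.
crate G + crate B + crate E + crate H: weight 15 + 13 + 2 + 3 = 33 ≤ 35, value 16 + 14 + 9 + 5 = 44.
Best is crate G, crate B, crate E, and crate H with total value 44.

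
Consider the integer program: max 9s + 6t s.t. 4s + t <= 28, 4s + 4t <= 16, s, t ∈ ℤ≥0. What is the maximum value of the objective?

36

(s,t)=(4,0): 4·4+1·0=16≤28, 4·4+4·0=16≤16, objective 36.
(s,t)=(3,1): 4·3+1·1=13≤28, 4·3+4·1=16≤16, objective 33.
(s,t)=(3,0): 4·3+1·0=12≤28, 4·3+4·0=12≤16, objective 27.
The best lattice point is (4,0), giving 36.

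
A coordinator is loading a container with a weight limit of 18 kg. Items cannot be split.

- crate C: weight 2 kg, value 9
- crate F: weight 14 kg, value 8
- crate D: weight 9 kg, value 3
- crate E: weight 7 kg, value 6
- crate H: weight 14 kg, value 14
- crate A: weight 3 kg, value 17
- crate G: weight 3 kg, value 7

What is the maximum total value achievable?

39

Treat it as a binary knapsack problem.
Allowing fractional choices, the relaxed optimum would be about 43.0, but items are indivisible.
crate C + crate E + crate A + crate G: weight 2 + 7 + 3 + 3 = 15 ≤ 18, value 9 + 6 + 17 + 7 = 39.
crate C + crate A + crate G: weight 2 + 3 + 3 = 8 ≤ 18, value 9 + 17 + 7 = 33.
crate C + crate D + crate A + crate G: weight 2 + 9 + 3 + 3 = 17 ≤ 18, value 9 + 3 + 17 + 7 = 36.
Best is crate C, crate E, crate A, and crate G with total value 39.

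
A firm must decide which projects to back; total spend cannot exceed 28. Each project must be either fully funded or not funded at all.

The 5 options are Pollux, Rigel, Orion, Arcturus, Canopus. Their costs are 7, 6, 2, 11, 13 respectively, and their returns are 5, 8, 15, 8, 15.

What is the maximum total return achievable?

Pollux + Rigel + Orion + Canopus: cost 7 + 6 + 2 + 13 = 28 ≤ 28, return 5 + 8 + 15 + 15 = 43.
Rigel + Orion + Canopus: cost 6 + 2 + 13 = 21 ≤ 28, return 8 + 15 + 15 = 38.
Best is Pollux, Rigel, Orion, and Canopus with total return 43.

43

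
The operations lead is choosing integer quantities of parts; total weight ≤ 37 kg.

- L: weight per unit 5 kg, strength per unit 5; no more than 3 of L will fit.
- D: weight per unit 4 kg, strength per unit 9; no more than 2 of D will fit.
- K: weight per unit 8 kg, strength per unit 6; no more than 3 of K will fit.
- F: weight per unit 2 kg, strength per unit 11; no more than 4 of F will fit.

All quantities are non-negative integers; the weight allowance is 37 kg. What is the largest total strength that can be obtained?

79

This is a bounded integer knapsack.
F has the best ratio (11/2); taking only F gives at most 4×11 = 44 (stopped by the supply cap of 4).
Mixing does better — 1×L, 2×D, 2×K, and 4×F: weight 37 ≤ 37, strength 1·5 + 2·9 + 2·6 + 4·11 = 79.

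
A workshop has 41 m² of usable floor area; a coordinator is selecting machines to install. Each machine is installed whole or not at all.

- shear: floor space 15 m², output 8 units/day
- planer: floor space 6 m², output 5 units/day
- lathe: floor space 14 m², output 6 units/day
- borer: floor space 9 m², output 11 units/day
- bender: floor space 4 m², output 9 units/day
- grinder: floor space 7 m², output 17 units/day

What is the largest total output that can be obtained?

50

planer + lathe + borer + bender + grinder: floor space 6 + 14 + 9 + 4 + 7 = 40 ≤ 41, output 5 + 6 + 11 + 9 + 17 = 48.
shear + planer + borer + bender + grinder: floor space 15 + 6 + 9 + 4 + 7 = 41 ≤ 41, output 8 + 5 + 11 + 9 + 17 = 50.
Best is shear, planer, borer, bender, and grinder with total output 50.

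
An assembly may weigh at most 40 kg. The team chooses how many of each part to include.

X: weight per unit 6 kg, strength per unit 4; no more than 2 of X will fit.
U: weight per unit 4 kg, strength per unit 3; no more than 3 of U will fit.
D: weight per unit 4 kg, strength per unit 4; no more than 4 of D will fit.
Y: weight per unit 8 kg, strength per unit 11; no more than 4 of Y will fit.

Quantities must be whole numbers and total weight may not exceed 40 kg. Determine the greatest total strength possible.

52

This is a bounded integer knapsack.
Y has the best ratio (11/8); taking only Y gives at most 4×11 = 44 (stopped by the supply cap of 4).
Mixing does better — 2×D and 4×Y: weight 40 ≤ 40, strength 2·4 + 4·11 = 52.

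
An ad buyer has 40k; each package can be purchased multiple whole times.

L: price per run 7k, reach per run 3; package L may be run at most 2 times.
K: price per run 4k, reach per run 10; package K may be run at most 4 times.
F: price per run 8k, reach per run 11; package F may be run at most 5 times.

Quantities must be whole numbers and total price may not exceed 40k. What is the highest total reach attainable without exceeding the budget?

K has the best ratio (10/4); taking only K gives at most 4×10 = 40 (stopped by the supply cap of 4).
Mixing does better — 4×K and 3×F: price 40 ≤ 40, reach 4·10 + 3·11 = 73.

73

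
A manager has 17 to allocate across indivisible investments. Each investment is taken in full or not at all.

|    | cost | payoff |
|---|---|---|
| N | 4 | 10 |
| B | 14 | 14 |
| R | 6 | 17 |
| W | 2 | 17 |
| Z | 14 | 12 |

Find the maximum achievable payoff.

This is a 0-1 knapsack instance.
N + R + W: cost 4 + 6 + 2 = 12 ≤ 17, payoff 10 + 17 + 17 = 44.
R + W: cost 6 + 2 = 8 ≤ 17, payoff 17 + 17 = 34.
B + W: cost 14 + 2 = 16 ≤ 17, payoff 14 + 17 = 31.
Best is N, R, and W with total payoff 44.

44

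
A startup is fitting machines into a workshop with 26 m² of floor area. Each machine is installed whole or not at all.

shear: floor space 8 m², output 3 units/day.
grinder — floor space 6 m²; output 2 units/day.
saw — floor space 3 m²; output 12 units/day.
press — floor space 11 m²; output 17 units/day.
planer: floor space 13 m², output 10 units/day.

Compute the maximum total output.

Allowing fractional choices, the relaxed optimum would be about 38.2, but machines are indivisible.
grinder + saw + press: floor space 6 + 3 + 11 = 20 ≤ 26, output 2 + 12 + 17 = 31.
shear + saw + press: floor space 8 + 3 + 11 = 22 ≤ 26, output 3 + 12 + 17 = 32.
Best is shear, saw, and press with total output 32.

32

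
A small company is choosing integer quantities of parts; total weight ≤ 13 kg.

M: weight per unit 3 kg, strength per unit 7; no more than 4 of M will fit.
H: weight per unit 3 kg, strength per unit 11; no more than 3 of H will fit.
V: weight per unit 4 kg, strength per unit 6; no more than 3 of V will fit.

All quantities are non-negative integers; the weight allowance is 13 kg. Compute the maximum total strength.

3×H and 1×V: weight 13 ≤ 13, strength 3·11 + 1·6 = 39.
1×M and 3×H: weight 12 ≤ 13, strength 1·7 + 3·11 = 40.
Best is 40.

40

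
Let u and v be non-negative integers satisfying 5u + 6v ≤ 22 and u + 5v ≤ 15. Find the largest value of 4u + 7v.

22

Relaxing integrality, the LP optimum is 23.74 at (u,v) = (1.05, 2.79), which is not an integer point.
(u,v)=(2,2) is feasible, giving 22.
(u,v)=(0,3) is feasible, giving 21.
(u,v)=(3,1) is feasible, giving 19.
No feasible integer point exceeds 22.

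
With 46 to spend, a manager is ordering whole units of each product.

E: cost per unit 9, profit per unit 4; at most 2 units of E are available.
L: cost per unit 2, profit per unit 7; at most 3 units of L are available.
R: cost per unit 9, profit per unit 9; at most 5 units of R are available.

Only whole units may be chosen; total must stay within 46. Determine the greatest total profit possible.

L has the best ratio (7/2); taking only L gives at most 3×7 = 21 (stopped by the supply cap of 3).
Mixing does better — 3×L and 4×R: cost 42 ≤ 46, profit 3·7 + 4·9 = 57.

57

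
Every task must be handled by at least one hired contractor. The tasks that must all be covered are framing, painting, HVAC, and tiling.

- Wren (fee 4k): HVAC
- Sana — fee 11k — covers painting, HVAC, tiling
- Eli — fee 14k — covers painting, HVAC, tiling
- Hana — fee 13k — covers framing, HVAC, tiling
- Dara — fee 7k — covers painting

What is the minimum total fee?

This is an integer covering problem.
The greedy cost-per-new-task heuristic would pick Sana and Hana for 24, but a cheaper cover exists.
Choose Hana and Dara: together they cover framing, painting, HVAC, tiling — every task.
Total fee: 13 + 7 = 20.
No cover costs less than 20.

20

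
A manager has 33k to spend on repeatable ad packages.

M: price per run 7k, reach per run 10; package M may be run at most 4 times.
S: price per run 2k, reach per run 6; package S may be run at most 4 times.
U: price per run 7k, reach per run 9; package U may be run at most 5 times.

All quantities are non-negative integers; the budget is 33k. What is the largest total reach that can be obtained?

S has the best ratio (6/2); taking only S gives at most 4×6 = 24 (stopped by the supply cap of 4).
Mixing does better — 3×M and 4×S: price 29 ≤ 33, reach 3·10 + 4·6 = 54.

54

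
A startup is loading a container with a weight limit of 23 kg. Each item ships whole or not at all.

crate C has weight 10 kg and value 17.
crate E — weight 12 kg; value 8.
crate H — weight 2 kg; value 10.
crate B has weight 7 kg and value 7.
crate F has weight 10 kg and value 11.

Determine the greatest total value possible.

38

Take crate C, crate H, and crate F: weight 10 + 2 + 10 = 22 ≤ 23, value 17 + 10 + 11 = 38.
No other feasible combination does better.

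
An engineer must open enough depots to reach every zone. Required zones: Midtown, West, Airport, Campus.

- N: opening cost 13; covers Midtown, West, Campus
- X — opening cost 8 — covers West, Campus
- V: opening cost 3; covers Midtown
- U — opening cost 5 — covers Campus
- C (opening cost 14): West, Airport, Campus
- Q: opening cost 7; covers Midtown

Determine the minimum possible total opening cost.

17

This is an integer covering problem.
The greedy cost-per-new-zone heuristic would pick V, X, and C for 25, but a cheaper cover exists.
Choose V and C: together they cover Midtown, West, Airport, Campus — every zone.
Total opening cost: 3 + 14 = 17.
No cover costs less than 17.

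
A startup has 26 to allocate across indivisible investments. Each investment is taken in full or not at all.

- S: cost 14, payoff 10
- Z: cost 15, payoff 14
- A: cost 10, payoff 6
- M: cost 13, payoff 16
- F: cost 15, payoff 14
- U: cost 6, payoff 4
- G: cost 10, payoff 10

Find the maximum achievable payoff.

26

This is an integer program with binary decision variables.
F + G: cost 15 + 10 = 25 ≤ 26, payoff 14 + 10 = 24.
M + G: cost 13 + 10 = 23 ≤ 26, payoff 16 + 10 = 26.
Z + G: cost 15 + 10 = 25 ≤ 26, payoff 14 + 10 = 24.
Best is M and G with total payoff 26.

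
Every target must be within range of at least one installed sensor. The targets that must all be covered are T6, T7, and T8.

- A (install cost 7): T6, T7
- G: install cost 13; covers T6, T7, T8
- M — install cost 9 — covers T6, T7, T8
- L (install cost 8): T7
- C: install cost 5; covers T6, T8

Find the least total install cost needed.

The greedy cost-per-new-target heuristic would pick C and A for 12, but a cheaper cover exists.
M alone covers T6, T7, T8 — every target.
Total install cost: 9.
No cover costs less than 9.

9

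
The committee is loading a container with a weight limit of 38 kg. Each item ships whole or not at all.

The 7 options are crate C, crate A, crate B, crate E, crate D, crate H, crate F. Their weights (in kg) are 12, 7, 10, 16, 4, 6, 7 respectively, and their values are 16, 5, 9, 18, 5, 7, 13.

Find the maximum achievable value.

47

crate C + crate E + crate D + crate H: weight 12 + 16 + 4 + 6 = 38 ≤ 38, value 16 + 18 + 5 + 7 = 46.
crate C + crate E + crate F: weight 12 + 16 + 7 = 35 ≤ 38, value 16 + 18 + 13 = 47.
crate C + crate A + crate D + crate H + crate F: weight 12 + 7 + 4 + 6 + 7 = 36 ≤ 38, value 16 + 5 + 5 + 7 + 13 = 46.
Best is crate C, crate E, and crate F with total value 47.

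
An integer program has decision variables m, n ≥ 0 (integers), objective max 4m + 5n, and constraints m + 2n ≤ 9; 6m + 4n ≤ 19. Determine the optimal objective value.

The continuous relaxation peaks at (0.25, 4.38) with value 22.88; rounding to a feasible lattice point costs some objective.
(m,n)=(0,4) is feasible, giving 20.
(m,n)=(1,3) is feasible, giving 19.
(m,n)=(0,3) is feasible, giving 15.
No feasible integer point exceeds 20.

20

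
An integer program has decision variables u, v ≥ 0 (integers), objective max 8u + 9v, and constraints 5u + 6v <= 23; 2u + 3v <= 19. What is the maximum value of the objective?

35

Relaxing integrality, the LP optimum is 36.80 at (u,v) = (4.6, 0), which is not an integer point.
(u,v)=(1,3): 5·1+6·3=23≤23, 2·1+3·3=11≤19, objective 35.
(u,v)=(2,2): 5·2+6·2=22≤23, 2·2+3·2=10≤19, objective 34.
The best lattice point is (1,3), giving 35.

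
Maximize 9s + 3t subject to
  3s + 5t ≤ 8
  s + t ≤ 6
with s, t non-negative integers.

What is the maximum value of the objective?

The continuous relaxation peaks at (2.67, 0) with value 24.00; rounding to a feasible lattice point costs some objective.
(s,t)=(2,0): 3·2+5·0=6≤8, 1·2+1·0=2≤6, objective 18.
(s,t)=(1,1): 3·1+5·1=8≤8, 1·1+1·1=2≤6, objective 12.
(s,t)=(1,0): 3·1+5·0=3≤8, 1·1+1·0=1≤6, objective 9.
No feasible integer point exceeds 18.

18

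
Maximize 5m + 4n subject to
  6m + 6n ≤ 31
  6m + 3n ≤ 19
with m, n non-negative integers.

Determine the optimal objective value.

21

(m,n)=(1,4) is feasible, giving 21.
(m,n)=(0,5) is feasible, giving 20.
(m,n)=(1,3) is feasible, giving 17.
(m,n)=(0,4) is feasible, giving 16.
No feasible integer point exceeds 21.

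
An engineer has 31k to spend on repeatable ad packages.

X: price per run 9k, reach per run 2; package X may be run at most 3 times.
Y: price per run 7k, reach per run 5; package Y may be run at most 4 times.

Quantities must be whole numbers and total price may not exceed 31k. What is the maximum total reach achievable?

Y has the best ratio (5/7); taking only Y gives at most 4×5 = 20 (stopped by the price limit).
Optimal: 4×Y: price 28 ≤ 31, reach 4·5 = 20.

20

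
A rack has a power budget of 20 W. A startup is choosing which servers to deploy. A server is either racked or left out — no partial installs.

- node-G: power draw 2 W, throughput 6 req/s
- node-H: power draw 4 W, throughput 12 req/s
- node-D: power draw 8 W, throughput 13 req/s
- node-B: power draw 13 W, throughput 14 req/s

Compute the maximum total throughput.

32

This is a 0-1 knapsack instance.
Allowing fractional choices, the relaxed optimum would be about 37.5, but servers are indivisible.
node-G + node-H + node-B: power draw 2 + 4 + 13 = 19 ≤ 20, throughput 6 + 12 + 14 = 32.
node-H + node-B: power draw 4 + 13 = 17 ≤ 20, throughput 12 + 14 = 26.
node-G + node-H + node-D: power draw 2 + 4 + 8 = 14 ≤ 20, throughput 6 + 12 + 13 = 31.
Best is node-G, node-H, and node-B with total throughput 32.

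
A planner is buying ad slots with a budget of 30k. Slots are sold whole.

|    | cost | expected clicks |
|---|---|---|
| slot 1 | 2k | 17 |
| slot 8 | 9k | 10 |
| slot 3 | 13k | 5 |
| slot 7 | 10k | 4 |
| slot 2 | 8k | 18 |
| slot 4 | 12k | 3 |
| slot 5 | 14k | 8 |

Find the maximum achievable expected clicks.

49

Treat it as a binary knapsack problem.
Allowing fractional choices, the relaxed optimum would be about 51.3, but ad slots are indivisible.
slot 1 + slot 8 + slot 7 + slot 2: cost 2 + 9 + 10 + 8 = 29 ≤ 30, expected clicks 17 + 10 + 4 + 18 = 49.
slot 1 + slot 2 + slot 5: cost 2 + 8 + 14 = 24 ≤ 30, expected clicks 17 + 18 + 8 = 43.
slot 1 + slot 8 + slot 2: cost 2 + 9 + 8 = 19 ≤ 30, expected clicks 17 + 10 + 18 = 45.
Best is slot 1, slot 8, slot 7, and slot 2 with total expected clicks 49.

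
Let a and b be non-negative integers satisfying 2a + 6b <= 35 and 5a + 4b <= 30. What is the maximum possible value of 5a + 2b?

30

(a,b)=(6,0) is feasible, giving 30.
(a,b)=(5,1) is feasible, giving 27.
(a,b)=(5,0) is feasible, giving 25.
Maximum is 30 at (a,b)=(6,0).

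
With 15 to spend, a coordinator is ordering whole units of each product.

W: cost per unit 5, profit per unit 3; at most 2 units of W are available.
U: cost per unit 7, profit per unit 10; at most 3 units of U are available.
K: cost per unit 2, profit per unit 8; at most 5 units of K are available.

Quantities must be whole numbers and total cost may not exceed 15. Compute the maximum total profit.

43

1×W and 5×K: cost 15 ≤ 15, profit 1·3 + 5·8 = 43.
1×U and 4×K: cost 15 ≤ 15, profit 1·10 + 4·8 = 42.
Best is 43.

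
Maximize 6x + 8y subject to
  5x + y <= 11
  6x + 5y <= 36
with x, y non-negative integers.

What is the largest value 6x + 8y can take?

56

(x,y)=(0,7): 5·0+1·7=7≤11, 6·0+5·7=35≤36, objective 56.
(x,y)=(1,6): 5·1+1·6=11≤11, 6·1+5·6=36≤36, objective 54.
(x,y)=(0,6): 5·0+1·6=6≤11, 6·0+5·6=30≤36, objective 48.
The best lattice point is (0,7), giving 56.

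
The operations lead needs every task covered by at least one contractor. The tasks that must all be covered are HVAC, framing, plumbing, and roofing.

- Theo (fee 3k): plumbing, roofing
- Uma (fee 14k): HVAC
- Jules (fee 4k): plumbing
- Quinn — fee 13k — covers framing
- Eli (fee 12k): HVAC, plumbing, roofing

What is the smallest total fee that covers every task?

This is an integer covering problem.
The greedy cost-per-new-task heuristic would pick Theo, Eli, and Quinn for 28, but a cheaper cover exists.
Choose Quinn and Eli: together they cover HVAC, framing, plumbing, roofing — every task.
Total fee: 13 + 12 = 25.
No cover costs less than 25.

25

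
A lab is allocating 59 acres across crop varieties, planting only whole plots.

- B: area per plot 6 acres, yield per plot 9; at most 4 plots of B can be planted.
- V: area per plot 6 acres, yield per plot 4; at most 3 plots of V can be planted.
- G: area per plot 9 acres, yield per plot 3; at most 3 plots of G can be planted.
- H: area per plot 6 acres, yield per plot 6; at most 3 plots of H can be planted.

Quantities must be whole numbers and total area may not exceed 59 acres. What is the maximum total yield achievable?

62

This is a bounded integer knapsack.
4×B, 2×V, and 3×H: area 54 ≤ 59, yield 4·9 + 2·4 + 3·6 = 62.
4×B, 1×V, 1×G, and 3×H: area 57 ≤ 59, yield 4·9 + 1·4 + 1·3 + 3·6 = 61.
Best is 62.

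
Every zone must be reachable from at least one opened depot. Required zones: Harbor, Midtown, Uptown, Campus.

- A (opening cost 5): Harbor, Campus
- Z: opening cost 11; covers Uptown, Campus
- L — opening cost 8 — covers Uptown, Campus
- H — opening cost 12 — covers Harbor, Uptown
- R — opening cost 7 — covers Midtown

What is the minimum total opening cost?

20

Choose A, L, and R: together they cover Harbor, Midtown, Uptown, Campus — every zone.
Total opening cost: 5 + 8 + 7 = 20.
No cover costs less than 20.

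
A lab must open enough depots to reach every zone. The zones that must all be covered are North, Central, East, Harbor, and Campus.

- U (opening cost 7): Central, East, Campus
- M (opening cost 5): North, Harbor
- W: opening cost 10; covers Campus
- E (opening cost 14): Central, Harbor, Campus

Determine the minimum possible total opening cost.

12

This is an integer covering problem.
Choose U and M: together they cover North, Central, East, Harbor, Campus — every zone.
Total opening cost: 7 + 5 = 12.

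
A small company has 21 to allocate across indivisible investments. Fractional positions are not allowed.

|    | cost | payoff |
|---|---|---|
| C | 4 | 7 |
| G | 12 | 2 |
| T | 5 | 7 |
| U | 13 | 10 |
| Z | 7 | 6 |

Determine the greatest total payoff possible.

20

Treat it as a binary knapsack problem.
C + T + Z: cost 4 + 5 + 7 = 16 ≤ 21, payoff 7 + 7 + 6 = 20.
T + U: cost 5 + 13 = 18 ≤ 21, payoff 7 + 10 = 17.
C + U: cost 4 + 13 = 17 ≤ 21, payoff 7 + 10 = 17.
Best is C, T, and Z with total payoff 20.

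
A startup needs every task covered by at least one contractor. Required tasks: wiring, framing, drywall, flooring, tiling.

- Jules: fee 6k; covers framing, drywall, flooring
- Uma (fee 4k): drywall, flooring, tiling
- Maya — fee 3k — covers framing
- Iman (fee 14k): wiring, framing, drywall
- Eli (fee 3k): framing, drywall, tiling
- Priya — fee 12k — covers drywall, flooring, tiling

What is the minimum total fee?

This is an integer covering problem.
Choose Uma and Iman: together they cover wiring, framing, drywall, flooring, tiling — every task.
Total fee: 4 + 14 = 18.

18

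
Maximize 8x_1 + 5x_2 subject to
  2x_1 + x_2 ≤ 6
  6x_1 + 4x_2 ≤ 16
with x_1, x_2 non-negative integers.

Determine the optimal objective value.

(x_1,x_2)=(2,1) is feasible, giving 21.
(x_1,x_2)=(1,2) is feasible, giving 18.
(x_1,x_2)=(2,0) is feasible, giving 16.
No feasible integer point exceeds 21.

21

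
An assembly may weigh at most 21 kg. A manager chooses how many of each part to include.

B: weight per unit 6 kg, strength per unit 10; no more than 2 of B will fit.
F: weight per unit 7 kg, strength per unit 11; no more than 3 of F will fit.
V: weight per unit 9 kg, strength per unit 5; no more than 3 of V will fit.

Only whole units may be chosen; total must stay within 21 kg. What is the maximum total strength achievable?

B has the best ratio (10/6); taking only B gives at most 2×10 = 20 (stopped by the supply cap of 2).
Mixing does better — 3×F: weight 21 ≤ 21, strength 3·11 = 33.

33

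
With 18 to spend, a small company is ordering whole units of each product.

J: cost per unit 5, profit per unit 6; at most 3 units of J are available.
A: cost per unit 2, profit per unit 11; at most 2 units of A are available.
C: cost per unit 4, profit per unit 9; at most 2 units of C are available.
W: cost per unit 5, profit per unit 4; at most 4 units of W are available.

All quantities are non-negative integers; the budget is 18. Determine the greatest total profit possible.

46

1×J, 2×A, and 2×C: cost 17 ≤ 18, profit 1·6 + 2·11 + 2·9 = 46.
2×A, 2×C, and 1×W: cost 17 ≤ 18, profit 2·11 + 2·9 + 1·4 = 44.
Best is 46.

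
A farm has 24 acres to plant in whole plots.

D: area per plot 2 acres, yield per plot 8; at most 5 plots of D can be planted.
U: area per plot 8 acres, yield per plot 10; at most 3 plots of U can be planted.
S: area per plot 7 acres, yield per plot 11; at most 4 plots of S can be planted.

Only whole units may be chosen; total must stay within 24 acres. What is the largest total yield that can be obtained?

This is a bounded integer knapsack.
5×D and 2×S: area 24 ≤ 24, yield 5·8 + 2·11 = 62.
4×D and 2×S: area 22 ≤ 24, yield 4·8 + 2·11 = 54.
Best is 62.

62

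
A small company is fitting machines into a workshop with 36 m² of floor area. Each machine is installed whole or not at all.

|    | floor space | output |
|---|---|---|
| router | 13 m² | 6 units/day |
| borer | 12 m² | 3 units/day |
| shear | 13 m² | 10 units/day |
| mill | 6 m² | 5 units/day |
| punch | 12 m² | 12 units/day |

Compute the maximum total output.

27

This is an integer program with binary decision variables.
Take shear, mill, and punch: floor space 13 + 6 + 12 = 31 ≤ 36, output 10 + 5 + 12 = 27.
No other feasible combination does better.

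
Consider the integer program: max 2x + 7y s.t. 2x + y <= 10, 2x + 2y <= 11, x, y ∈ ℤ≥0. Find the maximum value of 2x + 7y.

35

(x,y)=(0,5): 2·0+1·5=5≤10, 2·0+2·5=10≤11, objective 35.
(x,y)=(1,4): 2·1+1·4=6≤10, 2·1+2·4=10≤11, objective 30.
(x,y)=(0,4): 2·0+1·4=4≤10, 2·0+2·4=8≤11, objective 28.
No feasible integer point exceeds 35.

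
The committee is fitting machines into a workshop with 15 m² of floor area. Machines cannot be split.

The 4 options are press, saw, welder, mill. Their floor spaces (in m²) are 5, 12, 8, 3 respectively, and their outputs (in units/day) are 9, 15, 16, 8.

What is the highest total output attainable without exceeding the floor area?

25

saw + mill: floor space 12 + 3 = 15 ≤ 15, output 15 + 8 = 23.
welder + mill: floor space 8 + 3 = 11 ≤ 15, output 16 + 8 = 24.
press + welder: floor space 5 + 8 = 13 ≤ 15, output 9 + 16 = 25.
Best is press and welder with total output 25.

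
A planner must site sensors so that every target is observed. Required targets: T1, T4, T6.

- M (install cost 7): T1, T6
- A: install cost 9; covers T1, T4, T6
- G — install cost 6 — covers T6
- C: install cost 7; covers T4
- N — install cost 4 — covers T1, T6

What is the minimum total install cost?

9

The greedy cost-per-new-target heuristic would pick N and C for 11, but a cheaper cover exists.
A alone covers T1, T4, T6 — every target.
Total install cost: 9.
No cover costs less than 9.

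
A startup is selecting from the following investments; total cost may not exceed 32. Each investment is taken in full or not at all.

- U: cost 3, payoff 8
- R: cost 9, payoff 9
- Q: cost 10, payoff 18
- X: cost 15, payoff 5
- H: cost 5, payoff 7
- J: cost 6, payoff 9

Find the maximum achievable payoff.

44

Allowing fractional choices, the relaxed optimum would be about 50.0, but investments are indivisible.
U + R + Q + J: cost 3 + 9 + 10 + 6 = 28 ≤ 32, payoff 8 + 9 + 18 + 9 = 44.
U + Q + H + J: cost 3 + 10 + 5 + 6 = 24 ≤ 32, payoff 8 + 18 + 7 + 9 = 42.
R + Q + H + J: cost 9 + 10 + 5 + 6 = 30 ≤ 32, payoff 9 + 18 + 7 + 9 = 43.
Best is U, R, Q, and J with total payoff 44.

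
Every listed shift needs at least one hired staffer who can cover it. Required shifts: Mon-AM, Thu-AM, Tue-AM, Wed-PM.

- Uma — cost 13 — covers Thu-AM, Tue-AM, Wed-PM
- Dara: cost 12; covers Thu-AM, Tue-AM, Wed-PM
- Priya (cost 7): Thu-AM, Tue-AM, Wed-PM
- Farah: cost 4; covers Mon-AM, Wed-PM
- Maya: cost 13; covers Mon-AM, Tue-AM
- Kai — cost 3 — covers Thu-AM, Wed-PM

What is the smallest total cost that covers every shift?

11

The greedy cost-per-new-shift heuristic would pick Kai, Farah, and Priya for 14, but a cheaper cover exists.
Choose Priya and Farah: together they cover Mon-AM, Thu-AM, Tue-AM, Wed-PM — every shift.
Total cost: 7 + 4 = 11.
No cover costs less than 11.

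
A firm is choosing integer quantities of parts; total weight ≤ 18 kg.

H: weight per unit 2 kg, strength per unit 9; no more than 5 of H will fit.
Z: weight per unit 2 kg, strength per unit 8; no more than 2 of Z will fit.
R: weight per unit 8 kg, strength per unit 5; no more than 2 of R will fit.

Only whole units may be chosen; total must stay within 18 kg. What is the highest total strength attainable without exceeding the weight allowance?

This is a bounded integer knapsack.
5×H and 1×Z: weight 12 ≤ 18, strength 5·9 + 1·8 = 53.
5×H and 2×Z: weight 14 ≤ 18, strength 5·9 + 2·8 = 61.
Best is 61.

61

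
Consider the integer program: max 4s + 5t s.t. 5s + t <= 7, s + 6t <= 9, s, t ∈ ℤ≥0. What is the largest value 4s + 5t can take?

9

The continuous relaxation peaks at (1.14, 1.31) with value 11.10; rounding to a feasible lattice point costs some objective.
(s,t)=(1,1) is feasible, giving 9.
(s,t)=(0,1) is feasible, giving 5.
(s,t)=(1,0) is feasible, giving 4.
Maximum is 9 at (s,t)=(1,1).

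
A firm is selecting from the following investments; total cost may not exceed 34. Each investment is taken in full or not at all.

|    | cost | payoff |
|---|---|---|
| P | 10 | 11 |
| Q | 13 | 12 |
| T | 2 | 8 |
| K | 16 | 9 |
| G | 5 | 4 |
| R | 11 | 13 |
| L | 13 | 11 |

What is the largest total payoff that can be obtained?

37

Q + T + G + R: cost 13 + 2 + 5 + 11 = 31 ≤ 34, payoff 12 + 8 + 4 + 13 = 37.
P + T + G + R: cost 10 + 2 + 5 + 11 = 28 ≤ 34, payoff 11 + 8 + 4 + 13 = 36.
T + G + R + L: cost 2 + 5 + 11 + 13 = 31 ≤ 34, payoff 8 + 4 + 13 + 11 = 36.
Best is Q, T, G, and R with total payoff 37.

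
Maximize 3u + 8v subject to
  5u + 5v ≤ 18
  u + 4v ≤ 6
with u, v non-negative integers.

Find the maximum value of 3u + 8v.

14

(u,v)=(2,1) is feasible, giving 14.
(u,v)=(1,1) is feasible, giving 11.
The best lattice point is (2,1), giving 14.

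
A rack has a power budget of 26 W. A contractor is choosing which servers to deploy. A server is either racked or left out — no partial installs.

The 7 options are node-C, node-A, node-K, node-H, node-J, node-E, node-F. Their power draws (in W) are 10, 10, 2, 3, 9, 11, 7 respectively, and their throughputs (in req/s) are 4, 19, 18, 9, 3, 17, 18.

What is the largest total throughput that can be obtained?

64

Treat it as a binary knapsack problem.
Take node-A, node-K, node-H, and node-F: power draw 10 + 2 + 3 + 7 = 22 ≤ 26, throughput 19 + 18 + 9 + 18 = 64.
No other feasible combination does better.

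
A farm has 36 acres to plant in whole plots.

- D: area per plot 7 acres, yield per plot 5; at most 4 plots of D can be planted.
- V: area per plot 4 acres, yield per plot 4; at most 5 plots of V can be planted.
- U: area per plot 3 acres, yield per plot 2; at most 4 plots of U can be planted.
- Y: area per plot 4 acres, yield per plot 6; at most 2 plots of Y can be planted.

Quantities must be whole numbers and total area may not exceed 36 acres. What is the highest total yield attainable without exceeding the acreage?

4×V, 4×U, and 2×Y: area 36 ≤ 36, yield 4·4 + 4·2 + 2·6 = 36.
1×D, 5×V, and 2×Y: area 35 ≤ 36, yield 1·5 + 5·4 + 2·6 = 37.
Best is 37.

37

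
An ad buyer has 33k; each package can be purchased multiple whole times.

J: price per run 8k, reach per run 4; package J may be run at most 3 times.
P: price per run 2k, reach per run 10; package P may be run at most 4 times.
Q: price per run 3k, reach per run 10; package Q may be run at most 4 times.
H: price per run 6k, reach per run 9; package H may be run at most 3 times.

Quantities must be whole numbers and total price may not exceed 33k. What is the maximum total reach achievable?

98

This is a bounded integer knapsack.
P has the best ratio (10/2); taking only P gives at most 4×10 = 40 (stopped by the supply cap of 4).
Mixing does better — 4×P, 4×Q, and 2×H: price 32 ≤ 33, reach 4·10 + 4·10 + 2·9 = 98.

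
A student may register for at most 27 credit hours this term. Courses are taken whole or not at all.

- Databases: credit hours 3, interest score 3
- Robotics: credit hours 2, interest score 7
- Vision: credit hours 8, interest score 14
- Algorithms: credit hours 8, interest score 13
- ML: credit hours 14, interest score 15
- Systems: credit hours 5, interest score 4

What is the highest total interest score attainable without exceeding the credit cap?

This is an integer program with binary decision variables.
Take Databases, Robotics, Vision, Algorithms, and Systems: credit hours 3 + 2 + 8 + 8 + 5 = 26 ≤ 27, interest score 3 + 7 + 14 + 13 + 4 = 41.
No other feasible combination does better.

41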